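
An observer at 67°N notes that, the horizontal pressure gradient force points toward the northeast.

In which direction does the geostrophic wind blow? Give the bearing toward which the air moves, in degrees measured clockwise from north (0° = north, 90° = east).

135°

The pressure-gradient force points toward the northeast (bearing 045°).
Geostrophic balance: in the Northern Hemisphere the Coriolis force deflects motion to the right, so the geostrophic wind blows 90° to the right of the pressure-gradient force (low pressure on the left).
Rotating 045° by 90° clockwise gives 135° — the wind blows toward the southeast.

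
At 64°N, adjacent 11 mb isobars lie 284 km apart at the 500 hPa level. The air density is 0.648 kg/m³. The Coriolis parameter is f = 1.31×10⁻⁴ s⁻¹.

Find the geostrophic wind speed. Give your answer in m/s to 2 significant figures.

Pressure gradient: |∂P/∂n| = 1100 Pa / 284000 m = 3.87×10⁻³ Pa/m
Geostrophic balance (pressure-gradient force = Coriolis force):
V_g = (1/(fρ)) |∂P/∂n| = 3.87×10⁻³ / (1.31×10⁻⁴ × 0.648) = 45.6 m/s

46 m/s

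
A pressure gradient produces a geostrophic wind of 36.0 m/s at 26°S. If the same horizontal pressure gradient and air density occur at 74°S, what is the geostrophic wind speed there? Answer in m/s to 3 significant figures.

16.4 m/s

With the same pressure gradient and density, V_g ∝ 1/f ∝ 1/sin φ.
V₂ = V₁ · sin φ₁ / sin φ₂ = 36.0 × sin 26° / sin 74°
V₂ = 36.0 × 0.4384/0.9613 = 16.4 m/s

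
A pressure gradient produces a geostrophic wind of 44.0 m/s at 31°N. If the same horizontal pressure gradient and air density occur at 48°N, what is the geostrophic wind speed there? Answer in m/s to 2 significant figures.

30 m/s

With the same pressure gradient and density, V_g ∝ 1/f ∝ 1/sin φ.
V₂ = V₁ · sin φ₁ / sin φ₂ = 44.0 × sin 31° / sin 48°
V₂ = 44.0 × 0.5150/0.7431 = 30 m/s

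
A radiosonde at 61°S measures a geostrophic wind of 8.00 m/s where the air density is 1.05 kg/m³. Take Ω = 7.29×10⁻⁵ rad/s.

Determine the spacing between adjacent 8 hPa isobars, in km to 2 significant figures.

750 km

Coriolis parameter at 61°S:
f = 2Ω sin φ = 2 × 7.29×10⁻⁵ × sin 61° = 1.28×10⁻⁴ s⁻¹
Geostrophic balance rearranged: |∂P/∂n| = f ρ V_g
|∂P/∂n| = 1.28×10⁻⁴ × 1.05 × 8.00 = 1.07×10⁻³ Pa/m
Isobar spacing: Δn = ΔP/|∂P/∂n| = 800 Pa / 1.07×10⁻³ Pa/m = 746851 m ≈ 750 km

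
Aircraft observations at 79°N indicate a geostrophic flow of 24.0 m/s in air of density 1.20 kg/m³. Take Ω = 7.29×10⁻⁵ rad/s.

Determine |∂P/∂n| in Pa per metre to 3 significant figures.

4.12×10⁻³ Pa/m

Coriolis parameter at 79°N:
f = 2Ω sin φ = 2 × 7.29×10⁻⁵ × sin 79° = 1.43×10⁻⁴ s⁻¹
Geostrophic balance rearranged: |∂P/∂n| = f ρ V_g
|∂P/∂n| = 1.43×10⁻⁴ × 1.20 × 24.0 = 4.12×10⁻³ Pa/m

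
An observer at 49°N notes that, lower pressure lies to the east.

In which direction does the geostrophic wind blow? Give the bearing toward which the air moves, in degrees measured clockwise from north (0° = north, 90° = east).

The pressure-gradient force points toward the east (bearing 090°).
Geostrophic balance: in the Northern Hemisphere the Coriolis force deflects motion to the right, so the geostrophic wind blows 90° to the right of the pressure-gradient force (low pressure on the left).
Rotating 090° by 90° clockwise gives 180° — the wind blows toward the south.

180°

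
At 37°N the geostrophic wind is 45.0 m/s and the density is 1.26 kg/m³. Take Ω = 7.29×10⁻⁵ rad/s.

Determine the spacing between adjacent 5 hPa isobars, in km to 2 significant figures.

100 km

Coriolis parameter at 37°N:
f = 2Ω sin φ = 2 × 7.29×10⁻⁵ × sin 37° = 8.77×10⁻⁵ s⁻¹
Geostrophic balance rearranged: |∂P/∂n| = f ρ V_g
|∂P/∂n| = 8.77×10⁻⁵ × 1.26 × 45.0 = 4.98×10⁻³ Pa/m
Isobar spacing: Δn = ΔP/|∂P/∂n| = 500 Pa / 4.98×10⁻³ Pa/m = 100500 m ≈ 100 km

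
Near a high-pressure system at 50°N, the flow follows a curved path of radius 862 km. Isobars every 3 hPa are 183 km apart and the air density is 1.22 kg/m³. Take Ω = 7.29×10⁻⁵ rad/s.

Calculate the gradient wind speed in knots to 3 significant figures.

Coriolis parameter at 50°N:
f = 2Ω sin φ = 2 × 7.29×10⁻⁵ × sin 50° = 1.12×10⁻⁴ s⁻¹
Pressure gradient: |∂P/∂n| = 300 Pa / 183000 m = 1.64×10⁻³ Pa/m
Geostrophic speed: V_g = |∂P/∂n|/(fρ) = 1.64×10⁻³/(1.12×10⁻⁴ × 1.22) = 12.0 m/s
Around a high, pressure-gradient force acts outward with centrifugal, so Coriolis balances both:
fV = (1/ρ)|∂P/∂n| + V²/R  →  V² − fR·V + fR·V_g = 0
With fR = 1.12×10⁻⁴ × 862×10³ m = 96.3 m/s:
V = [fR − √((fR)² − 4 fR V_g)]/2 = [96.3 − √(96.3² − 4×96.3×12)]/2 = 14.1 m/s
Supergeostrophic (V > V_g = 12 m/s), as expected around a high.
Converting: 14.1 m/s × 1.944 = 27.4 knots

27.4 knots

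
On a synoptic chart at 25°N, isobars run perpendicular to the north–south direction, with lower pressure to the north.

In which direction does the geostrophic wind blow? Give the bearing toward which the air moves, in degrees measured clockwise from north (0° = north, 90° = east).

The pressure-gradient force points toward the north (bearing 000°).
Geostrophic balance: in the Northern Hemisphere the Coriolis force deflects motion to the right, so the geostrophic wind blows 90° to the right of the pressure-gradient force (low pressure on the left).
Rotating 000° by 90° clockwise gives 090° — the wind blows toward the east.

090°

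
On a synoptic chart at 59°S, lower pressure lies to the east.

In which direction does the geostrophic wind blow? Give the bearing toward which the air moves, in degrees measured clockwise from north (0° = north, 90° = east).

000°

The pressure-gradient force points toward the east (bearing 090°).
Geostrophic balance: in the Southern Hemisphere the Coriolis force deflects motion to the left, so the geostrophic wind blows 90° to the left of the pressure-gradient force (low pressure on the right).
Rotating 090° by 90° counterclockwise gives 000° — the wind blows toward the north.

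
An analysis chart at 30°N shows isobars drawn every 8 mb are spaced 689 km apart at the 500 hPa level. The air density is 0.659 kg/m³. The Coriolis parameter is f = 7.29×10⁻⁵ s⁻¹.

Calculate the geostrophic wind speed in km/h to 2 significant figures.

Pressure gradient: |∂P/∂n| = 800 Pa / 689000 m = 1.16×10⁻³ Pa/m
Geostrophic balance (pressure-gradient force = Coriolis force):
V_g = (1/(fρ)) |∂P/∂n| = 1.16×10⁻³ / (7.29×10⁻⁵ × 0.659) = 24.2 m/s
Converting: 24.2 m/s × 3.6 = 87 km/h

87 km/h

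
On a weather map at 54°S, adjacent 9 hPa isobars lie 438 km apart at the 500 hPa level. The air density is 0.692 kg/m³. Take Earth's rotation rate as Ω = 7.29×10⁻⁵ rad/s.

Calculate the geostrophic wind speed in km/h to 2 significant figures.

91 km/h

Coriolis parameter at 54°S:
f = 2Ω sin φ = 2 × 7.29×10⁻⁵ × sin 54° = 1.18×10⁻⁴ s⁻¹
Pressure gradient: |∂P/∂n| = 900 Pa / 438000 m = 2.05×10⁻³ Pa/m
Geostrophic balance (pressure-gradient force = Coriolis force):
V_g = (1/(fρ)) |∂P/∂n| = 2.05×10⁻³ / (1.18×10⁻⁴ × 0.692) = 25.2 m/s
Converting: 25.2 m/s × 3.6 = 91 km/h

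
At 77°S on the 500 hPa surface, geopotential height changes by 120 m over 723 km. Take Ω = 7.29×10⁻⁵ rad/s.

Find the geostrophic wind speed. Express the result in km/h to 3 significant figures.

Coriolis parameter at 77°S:
f = 2Ω sin φ = 2 × 7.29×10⁻⁵ × sin 77° = 1.42×10⁻⁴ s⁻¹
Height gradient: |∂Z/∂n| = 120 m / 723000 m = 1.66×10⁻⁴
On a pressure surface, geostrophic balance gives V_g = (g/f)|∂Z/∂n|:
V_g = 9.81 × 1.66×10⁻⁴ / 1.42×10⁻⁴ = 11.5 m/s
Converting: 11.5 m/s × 3.6 = 41.3 km/h

41.3 km/h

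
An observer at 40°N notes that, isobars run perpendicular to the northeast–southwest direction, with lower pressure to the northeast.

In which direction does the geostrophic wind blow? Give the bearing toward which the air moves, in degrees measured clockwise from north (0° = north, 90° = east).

135°

The pressure-gradient force points toward the northeast (bearing 045°).
Geostrophic balance: in the Northern Hemisphere the Coriolis force deflects motion to the right, so the geostrophic wind blows 90° to the right of the pressure-gradient force (low pressure on the left).
Rotating 045° by 90° clockwise gives 135° — the wind blows toward the southeast.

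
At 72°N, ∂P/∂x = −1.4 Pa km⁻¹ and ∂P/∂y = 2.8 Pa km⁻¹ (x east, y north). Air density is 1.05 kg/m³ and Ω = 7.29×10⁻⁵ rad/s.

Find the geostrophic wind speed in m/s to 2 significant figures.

22 m/s

Coriolis parameter at 72°N:
f = 2Ω sin φ = 2 × 7.29×10⁻⁵ × sin 72° = 1.39×10⁻⁴ s⁻¹
Component geostrophic relations (x east, y north):
u_g = −(1/(fρ)) ∂P/∂y,  v_g = (1/(fρ)) ∂P/∂x
u_g = −(2.8×10⁻³)/(1.39×10⁻⁴ × 1.05) = −19.2 m/s;  v_g = (−1.4×10⁻³)/(1.39×10⁻⁴ × 1.05) = −9.62 m/s
|V_g| = √(u_g² + v_g²) = 21.5 m/s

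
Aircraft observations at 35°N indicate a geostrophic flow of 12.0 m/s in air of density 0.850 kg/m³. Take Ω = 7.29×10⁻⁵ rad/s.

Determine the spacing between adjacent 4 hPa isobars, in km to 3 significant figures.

Coriolis parameter at 35°N:
f = 2Ω sin φ = 2 × 7.29×10⁻⁵ × sin 35° = 8.36×10⁻⁵ s⁻¹
Geostrophic balance rearranged: |∂P/∂n| = f ρ V_g
|∂P/∂n| = 8.36×10⁻⁵ × 0.850 × 12.0 = 8.53×10⁻⁴ Pa/m
Isobar spacing: Δn = ΔP/|∂P/∂n| = 400 Pa / 8.53×10⁻⁴ Pa/m = 468933 m ≈ 469 km

469 km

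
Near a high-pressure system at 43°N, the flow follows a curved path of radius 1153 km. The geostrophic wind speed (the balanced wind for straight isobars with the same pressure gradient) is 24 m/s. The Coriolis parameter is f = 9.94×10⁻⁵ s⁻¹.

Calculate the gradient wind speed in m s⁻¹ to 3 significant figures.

34.2 m s⁻¹

Around a high, pressure-gradient force acts outward with centrifugal, so Coriolis balances both:
fV = (1/ρ)|∂P/∂n| + V²/R  →  V² − fR·V + fR·V_g = 0
With fR = 9.94×10⁻⁵ × 1153×10³ m = 115 m/s:
V = [fR − √((fR)² − 4 fR V_g)]/2 = [115 − √(115² − 4×115×24)]/2 = 34.2 m/s
Supergeostrophic (V > V_g = 24 m/s), as expected around a high.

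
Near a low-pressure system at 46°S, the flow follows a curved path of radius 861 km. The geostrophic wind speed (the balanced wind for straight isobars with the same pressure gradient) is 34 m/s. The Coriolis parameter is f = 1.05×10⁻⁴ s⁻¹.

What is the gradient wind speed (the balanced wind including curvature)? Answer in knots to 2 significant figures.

51 knots

Around a low, centrifugal force acts outward with Coriolis, so pressure-gradient force balances both:
(1/ρ)|∂P/∂n| = fV + V²/R  →  V² + fR·V − fR·V_g = 0
With fR = 1.05×10⁻⁴ × 861×10³ m = 90.4 m/s:
V = [−fR + √((fR)² + 4 fR V_g)]/2 = [−90.4 + √(90.4² + 4×90.4×34)]/2 = 26.3 m/s
Subgeostrophic (V < V_g = 34 m/s), as expected around a low.
Converting: 26.3 m/s × 1.944 = 51 knots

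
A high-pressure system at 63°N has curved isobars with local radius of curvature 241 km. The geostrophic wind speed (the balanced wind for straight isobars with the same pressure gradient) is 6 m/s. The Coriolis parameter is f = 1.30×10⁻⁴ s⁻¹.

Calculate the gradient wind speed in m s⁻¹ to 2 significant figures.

8.1 m s⁻¹

Around a high, pressure-gradient force acts outward with centrifugal, so Coriolis balances both:
fV = (1/ρ)|∂P/∂n| + V²/R  →  V² − fR·V + fR·V_g = 0
With fR = 1.30×10⁻⁴ × 241×10³ m = 31.3 m/s:
V = [fR − √((fR)² − 4 fR V_g)]/2 = [31.3 − √(31.3² − 4×31.3×6)]/2 = 8.09 m/s
Supergeostrophic (V > V_g = 6 m/s), as expected around a high.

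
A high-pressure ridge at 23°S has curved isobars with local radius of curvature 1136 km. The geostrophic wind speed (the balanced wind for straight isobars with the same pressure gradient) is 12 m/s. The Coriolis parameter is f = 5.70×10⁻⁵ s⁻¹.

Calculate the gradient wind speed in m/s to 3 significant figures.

Around a high, pressure-gradient force acts outward with centrifugal, so Coriolis balances both:
fV = (1/ρ)|∂P/∂n| + V²/R  →  V² − fR·V + fR·V_g = 0
With fR = 5.70×10⁻⁵ × 1136×10³ m = 64.8 m/s:
V = [fR − √((fR)² − 4 fR V_g)]/2 = [64.8 − √(64.8² − 4×64.8×12)]/2 = 15.9 m/s
Supergeostrophic (V > V_g = 12 m/s), as expected around a high.

15.9 m/s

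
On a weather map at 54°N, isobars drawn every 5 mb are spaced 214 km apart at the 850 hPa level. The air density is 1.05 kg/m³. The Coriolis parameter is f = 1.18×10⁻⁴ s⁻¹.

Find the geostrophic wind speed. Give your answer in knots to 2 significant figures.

37 knots

Pressure gradient: |∂P/∂n| = 500 Pa / 214000 m = 2.34×10⁻³ Pa/m
Geostrophic balance (pressure-gradient force = Coriolis force):
V_g = (1/(fρ)) |∂P/∂n| = 2.34×10⁻³ / (1.18×10⁻⁴ × 1.05) = 18.9 m/s
Converting: 18.9 m/s × 1.944 = 37 knots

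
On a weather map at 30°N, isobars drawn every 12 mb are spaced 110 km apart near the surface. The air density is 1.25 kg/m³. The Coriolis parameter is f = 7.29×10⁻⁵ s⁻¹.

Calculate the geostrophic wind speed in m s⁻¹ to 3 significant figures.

Pressure gradient: |∂P/∂n| = 1200 Pa / 110000 m = 1.09×10⁻² Pa/m
Geostrophic balance (pressure-gradient force = Coriolis force):
V_g = (1/(fρ)) |∂P/∂n| = 1.09×10⁻² / (7.29×10⁻⁵ × 1.25) = 120 m/s

120 m s⁻¹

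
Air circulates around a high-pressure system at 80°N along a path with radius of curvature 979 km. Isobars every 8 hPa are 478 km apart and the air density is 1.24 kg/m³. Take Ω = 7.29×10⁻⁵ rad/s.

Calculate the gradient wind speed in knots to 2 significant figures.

Coriolis parameter at 80°N:
f = 2Ω sin φ = 2 × 7.29×10⁻⁵ × sin 80° = 1.44×10⁻⁴ s⁻¹
Pressure gradient: |∂P/∂n| = 800 Pa / 478000 m = 1.67×10⁻³ Pa/m
Geostrophic speed: V_g = |∂P/∂n|/(fρ) = 1.67×10⁻³/(1.44×10⁻⁴ × 1.24) = 9.40 m/s
Around a high, pressure-gradient force acts outward with centrifugal, so Coriolis balances both:
fV = (1/ρ)|∂P/∂n| + V²/R  →  V² − fR·V + fR·V_g = 0
With fR = 1.44×10⁻⁴ × 979×10³ m = 141 m/s:
V = [fR − √((fR)² − 4 fR V_g)]/2 = [141 − √(141² − 4×141×9.4)]/2 = 10.1 m/s
Supergeostrophic (V > V_g = 9.4 m/s), as expected around a high.
Converting: 10.1 m/s × 1.944 = 20 knots

20 knots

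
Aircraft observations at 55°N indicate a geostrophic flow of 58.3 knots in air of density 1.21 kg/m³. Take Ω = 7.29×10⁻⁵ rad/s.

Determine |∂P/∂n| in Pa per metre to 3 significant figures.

4.33×10⁻³ Pa/m

Coriolis parameter at 55°N:
f = 2Ω sin φ = 2 × 7.29×10⁻⁵ × sin 55° = 1.19×10⁻⁴ s⁻¹
Wind speed in SI: 58.3 knots = 30.0 m/s
Geostrophic balance rearranged: |∂P/∂n| = f ρ V_g
|∂P/∂n| = 1.19×10⁻⁴ × 1.21 × 30.0 = 4.33×10⁻³ Pa/m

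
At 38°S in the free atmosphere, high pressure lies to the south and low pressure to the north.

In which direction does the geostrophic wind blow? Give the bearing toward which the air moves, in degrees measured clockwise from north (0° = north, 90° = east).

The pressure-gradient force points toward the north (bearing 000°).
Geostrophic balance: in the Southern Hemisphere the Coriolis force deflects motion to the left, so the geostrophic wind blows 90° to the left of the pressure-gradient force (low pressure on the right).
Rotating 000° by 90° counterclockwise gives 270° — the wind blows toward the west.

270°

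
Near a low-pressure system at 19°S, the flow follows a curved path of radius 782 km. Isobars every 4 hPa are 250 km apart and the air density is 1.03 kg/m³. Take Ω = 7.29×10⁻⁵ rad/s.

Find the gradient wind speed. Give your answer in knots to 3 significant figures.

Coriolis parameter at 19°S:
f = 2Ω sin φ = 2 × 7.29×10⁻⁵ × sin 19° = 4.75×10⁻⁵ s⁻¹
Pressure gradient: |∂P/∂n| = 400 Pa / 250000 m = 1.60×10⁻³ Pa/m
Geostrophic speed: V_g = |∂P/∂n|/(fρ) = 1.60×10⁻³/(4.75×10⁻⁵ × 1.03) = 32.7 m/s
Around a low, centrifugal force acts outward with Coriolis, so pressure-gradient force balances both:
(1/ρ)|∂P/∂n| = fV + V²/R  →  V² + fR·V − fR·V_g = 0
With fR = 4.75×10⁻⁵ × 782×10³ m = 37.1 m/s:
V = [−fR + √((fR)² + 4 fR V_g)]/2 = [−37.1 + √(37.1² + 4×37.1×32.7)]/2 = 20.9 m/s
Subgeostrophic (V < V_g = 32.7 m/s), as expected around a low.
Converting: 20.9 m/s × 1.944 = 40.7 knots

40.7 knots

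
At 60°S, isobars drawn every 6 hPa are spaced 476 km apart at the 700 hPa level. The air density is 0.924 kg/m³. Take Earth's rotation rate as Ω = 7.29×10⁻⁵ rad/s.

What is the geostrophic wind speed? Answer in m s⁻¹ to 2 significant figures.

11 m s⁻¹

Coriolis parameter at 60°S:
f = 2Ω sin φ = 2 × 7.29×10⁻⁵ × sin 60° = 1.26×10⁻⁴ s⁻¹
Pressure gradient: |∂P/∂n| = 600 Pa / 476000 m = 1.26×10⁻³ Pa/m
Geostrophic balance (pressure-gradient force = Coriolis force):
V_g = (1/(fρ)) |∂P/∂n| = 1.26×10⁻³ / (1.26×10⁻⁴ × 0.924) = 10.8 m/s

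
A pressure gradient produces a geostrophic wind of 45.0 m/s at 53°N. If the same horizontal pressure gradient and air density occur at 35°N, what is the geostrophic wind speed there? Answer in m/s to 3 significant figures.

62.7 m/s

With the same pressure gradient and density, V_g ∝ 1/f ∝ 1/sin φ.
V₂ = V₁ · sin φ₁ / sin φ₂ = 45.0 × sin 53° / sin 35°
V₂ = 45.0 × 0.7986/0.5736 = 62.7 m/s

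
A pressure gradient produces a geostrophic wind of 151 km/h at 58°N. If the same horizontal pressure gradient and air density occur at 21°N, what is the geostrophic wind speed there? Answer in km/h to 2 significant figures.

With the same pressure gradient and density, V_g ∝ 1/f ∝ 1/sin φ.
V₂ = V₁ · sin φ₁ / sin φ₂ = 151 × sin 58° / sin 21°
V₂ = 151 × 0.8480/0.3584 = 360 km/h

360 km/h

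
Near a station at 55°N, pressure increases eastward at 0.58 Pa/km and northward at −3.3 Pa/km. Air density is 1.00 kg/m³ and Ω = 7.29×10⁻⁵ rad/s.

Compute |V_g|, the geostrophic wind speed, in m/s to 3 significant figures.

Coriolis parameter at 55°N:
f = 2Ω sin φ = 2 × 7.29×10⁻⁵ × sin 55° = 1.19×10⁻⁴ s⁻¹
Component geostrophic relations (x east, y north):
u_g = −(1/(fρ)) ∂P/∂y,  v_g = (1/(fρ)) ∂P/∂x
u_g = −(−3.3×10⁻³)/(1.19×10⁻⁴ × 1.00) = 27.6 m/s;  v_g = (0.58×10⁻³)/(1.19×10⁻⁴ × 1.00) = 4.86 m/s
|V_g| = √(u_g² + v_g²) = 28.1 m/s

28.1 m/s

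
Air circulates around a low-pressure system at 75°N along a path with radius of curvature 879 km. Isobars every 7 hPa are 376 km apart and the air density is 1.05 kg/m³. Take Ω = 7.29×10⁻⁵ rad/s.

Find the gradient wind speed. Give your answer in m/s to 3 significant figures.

Coriolis parameter at 75°N:
f = 2Ω sin φ = 2 × 7.29×10⁻⁵ × sin 75° = 1.41×10⁻⁴ s⁻¹
Pressure gradient: |∂P/∂n| = 700 Pa / 376000 m = 1.86×10⁻³ Pa/m
Geostrophic speed: V_g = |∂P/∂n|/(fρ) = 1.86×10⁻³/(1.41×10⁻⁴ × 1.05) = 12.6 m/s
Around a low, centrifugal force acts outward with Coriolis, so pressure-gradient force balances both:
(1/ρ)|∂P/∂n| = fV + V²/R  →  V² + fR·V − fR·V_g = 0
With fR = 1.41×10⁻⁴ × 879×10³ m = 124 m/s:
V = [−fR + √((fR)² + 4 fR V_g)]/2 = [−124 + √(124² + 4×124×12.6)]/2 = 11.5 m/s
Subgeostrophic (V < V_g = 12.6 m/s), as expected around a low.

11.5 m/s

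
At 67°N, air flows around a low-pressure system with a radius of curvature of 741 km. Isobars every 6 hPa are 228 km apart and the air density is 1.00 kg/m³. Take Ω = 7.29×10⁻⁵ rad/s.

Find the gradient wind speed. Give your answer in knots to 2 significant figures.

33 knots

Coriolis parameter at 67°N:
f = 2Ω sin φ = 2 × 7.29×10⁻⁵ × sin 67° = 1.34×10⁻⁴ s⁻¹
Pressure gradient: |∂P/∂n| = 600 Pa / 228000 m = 2.63×10⁻³ Pa/m
Geostrophic speed: V_g = |∂P/∂n|/(fρ) = 2.63×10⁻³/(1.34×10⁻⁴ × 1.00) = 19.6 m/s
Around a low, centrifugal force acts outward with Coriolis, so pressure-gradient force balances both:
(1/ρ)|∂P/∂n| = fV + V²/R  →  V² + fR·V − fR·V_g = 0
With fR = 1.34×10⁻⁴ × 741×10³ m = 99.4 m/s:
V = [−fR + √((fR)² + 4 fR V_g)]/2 = [−99.4 + √(99.4² + 4×99.4×19.6)]/2 = 16.8 m/s
Subgeostrophic (V < V_g = 19.6 m/s), as expected around a low.
Converting: 16.8 m/s × 1.944 = 33 knots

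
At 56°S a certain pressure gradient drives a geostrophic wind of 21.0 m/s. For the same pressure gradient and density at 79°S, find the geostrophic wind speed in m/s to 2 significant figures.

18 m/s

With the same pressure gradient and density, V_g ∝ 1/f ∝ 1/sin φ.
V₂ = V₁ · sin φ₁ / sin φ₂ = 21.0 × sin 56° / sin 79°
V₂ = 21.0 × 0.8290/0.9816 = 18 m/s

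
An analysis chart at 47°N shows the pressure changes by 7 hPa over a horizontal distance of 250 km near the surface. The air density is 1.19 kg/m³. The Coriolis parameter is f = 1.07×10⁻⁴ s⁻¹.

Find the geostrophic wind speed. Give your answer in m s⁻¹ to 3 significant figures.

22.0 m s⁻¹

Pressure gradient: |∂P/∂n| = 700 Pa / 250000 m = 2.80×10⁻³ Pa/m
Geostrophic balance (pressure-gradient force = Coriolis force):
V_g = (1/(fρ)) |∂P/∂n| = 2.80×10⁻³ / (1.07×10⁻⁴ × 1.19) = 22.0 m/s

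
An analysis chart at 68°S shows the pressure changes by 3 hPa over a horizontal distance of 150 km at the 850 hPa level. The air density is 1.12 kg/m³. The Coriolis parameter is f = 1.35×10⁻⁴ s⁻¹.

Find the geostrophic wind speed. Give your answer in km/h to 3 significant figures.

Pressure gradient: |∂P/∂n| = 300 Pa / 150000 m = 2.00×10⁻³ Pa/m
Geostrophic balance (pressure-gradient force = Coriolis force):
V_g = (1/(fρ)) |∂P/∂n| = 2.00×10⁻³ / (1.35×10⁻⁴ × 1.12) = 13.2 m/s
Converting: 13.2 m/s × 3.6 = 47.6 km/h

47.6 km/h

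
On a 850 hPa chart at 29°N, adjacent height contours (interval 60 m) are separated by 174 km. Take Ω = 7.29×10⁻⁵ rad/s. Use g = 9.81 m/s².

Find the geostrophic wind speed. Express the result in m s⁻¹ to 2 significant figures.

48 m s⁻¹

Coriolis parameter at 29°N:
f = 2Ω sin φ = 2 × 7.29×10⁻⁵ × sin 29° = 7.07×10⁻⁵ s⁻¹
Height gradient: |∂Z/∂n| = 60 m / 174000 m = 3.45×10⁻⁴
On a pressure surface, geostrophic balance gives V_g = (g/f)|∂Z/∂n|:
V_g = 9.81 × 3.45×10⁻⁴ / 7.07×10⁻⁵ = 47.9 m/s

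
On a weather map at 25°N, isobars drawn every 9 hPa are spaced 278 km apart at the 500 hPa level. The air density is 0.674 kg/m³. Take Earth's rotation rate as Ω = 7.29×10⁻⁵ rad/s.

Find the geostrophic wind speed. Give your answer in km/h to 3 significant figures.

Coriolis parameter at 25°N:
f = 2Ω sin φ = 2 × 7.29×10⁻⁵ × sin 25° = 6.16×10⁻⁵ s⁻¹
Pressure gradient: |∂P/∂n| = 900 Pa / 278000 m = 3.24×10⁻³ Pa/m
Geostrophic balance (pressure-gradient force = Coriolis force):
V_g = (1/(fρ)) |∂P/∂n| = 3.24×10⁻³ / (6.16×10⁻⁵ × 0.674) = 78.0 m/s
Converting: 78.0 m/s × 3.6 = 281 km/h

281 km/h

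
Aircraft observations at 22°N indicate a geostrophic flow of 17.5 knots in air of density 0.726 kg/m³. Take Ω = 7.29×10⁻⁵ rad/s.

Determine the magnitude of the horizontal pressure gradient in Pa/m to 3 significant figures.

3.57×10⁻⁴ Pa/m

Coriolis parameter at 22°N:
f = 2Ω sin φ = 2 × 7.29×10⁻⁵ × sin 22° = 5.46×10⁻⁵ s⁻¹
Wind speed in SI: 17.5 knots = 9.00 m/s
Geostrophic balance rearranged: |∂P/∂n| = f ρ V_g
|∂P/∂n| = 5.46×10⁻⁵ × 0.726 × 9.00 = 3.57×10⁻⁴ Pa/m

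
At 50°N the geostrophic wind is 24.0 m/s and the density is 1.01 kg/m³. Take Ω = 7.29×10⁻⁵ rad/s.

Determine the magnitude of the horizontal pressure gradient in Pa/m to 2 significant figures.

Coriolis parameter at 50°N:
f = 2Ω sin φ = 2 × 7.29×10⁻⁵ × sin 50° = 1.12×10⁻⁴ s⁻¹
Geostrophic balance rearranged: |∂P/∂n| = f ρ V_g
|∂P/∂n| = 1.12×10⁻⁴ × 1.01 × 24.0 = 2.71×10⁻³ Pa/m

2.7×10⁻³ Pa/m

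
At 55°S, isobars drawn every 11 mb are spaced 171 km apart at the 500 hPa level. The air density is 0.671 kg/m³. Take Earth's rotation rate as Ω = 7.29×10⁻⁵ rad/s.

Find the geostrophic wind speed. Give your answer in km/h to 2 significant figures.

290 km/h

Coriolis parameter at 55°S:
f = 2Ω sin φ = 2 × 7.29×10⁻⁵ × sin 55° = 1.19×10⁻⁴ s⁻¹
Pressure gradient: |∂P/∂n| = 1100 Pa / 171000 m = 6.43×10⁻³ Pa/m
Geostrophic balance (pressure-gradient force = Coriolis force):
V_g = (1/(fρ)) |∂P/∂n| = 6.43×10⁻³ / (1.19×10⁻⁴ × 0.671) = 80.3 m/s
Converting: 80.3 m/s × 3.6 = 290 km/h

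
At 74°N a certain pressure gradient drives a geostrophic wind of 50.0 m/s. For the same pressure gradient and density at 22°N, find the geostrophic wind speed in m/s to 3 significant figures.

With the same pressure gradient and density, V_g ∝ 1/f ∝ 1/sin φ.
V₂ = V₁ · sin φ₁ / sin φ₂ = 50.0 × sin 74° / sin 22°
V₂ = 50.0 × 0.9613/0.3746 = 128 m/s

128 m/s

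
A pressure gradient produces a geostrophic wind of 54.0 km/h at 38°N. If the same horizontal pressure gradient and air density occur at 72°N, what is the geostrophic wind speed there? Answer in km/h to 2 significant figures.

With the same pressure gradient and density, V_g ∝ 1/f ∝ 1/sin φ.
V₂ = V₁ · sin φ₁ / sin φ₂ = 54.0 × sin 38° / sin 72°
V₂ = 54.0 × 0.6157/0.9511 = 35 km/h

35 km/h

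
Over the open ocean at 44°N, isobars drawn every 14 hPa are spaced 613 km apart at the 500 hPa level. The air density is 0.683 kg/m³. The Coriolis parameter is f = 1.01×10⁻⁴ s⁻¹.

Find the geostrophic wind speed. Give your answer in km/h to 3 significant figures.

119 km/h

Pressure gradient: |∂P/∂n| = 1400 Pa / 613000 m = 2.28×10⁻³ Pa/m
Geostrophic balance (pressure-gradient force = Coriolis force):
V_g = (1/(fρ)) |∂P/∂n| = 2.28×10⁻³ / (1.01×10⁻⁴ × 0.683) = 33.1 m/s
Converting: 33.1 m/s × 3.6 = 119 km/h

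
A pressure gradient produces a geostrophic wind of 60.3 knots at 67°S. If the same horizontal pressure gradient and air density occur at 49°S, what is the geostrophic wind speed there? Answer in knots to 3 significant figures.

With the same pressure gradient and density, V_g ∝ 1/f ∝ 1/sin φ.
V₂ = V₁ · sin φ₁ / sin φ₂ = 60.3 × sin 67° / sin 49°
V₂ = 60.3 × 0.9205/0.7547 = 73.5 knots

73.5 knots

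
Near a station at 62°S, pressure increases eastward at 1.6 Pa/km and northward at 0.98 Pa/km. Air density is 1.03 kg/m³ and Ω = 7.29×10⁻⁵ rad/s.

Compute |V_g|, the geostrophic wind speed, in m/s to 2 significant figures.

14 m/s

Coriolis parameter at 62°S:
f = 2Ω sin φ = 2 × 7.29×10⁻⁵ × sin 62° = 1.29×10⁻⁴ s⁻¹
In the Southern Hemisphere f is negative: f = −1.29×10⁻⁴ s⁻¹.
Component geostrophic relations (x east, y north):
u_g = −(1/(fρ)) ∂P/∂y,  v_g = (1/(fρ)) ∂P/∂x
u_g = −(0.98×10⁻³)/(−1.29×10⁻⁴ × 1.03) = 7.39 m/s;  v_g = (1.6×10⁻³)/(−1.29×10⁻⁴ × 1.03) = −12.1 m/s
|V_g| = √(u_g² + v_g²) = 14.2 m/s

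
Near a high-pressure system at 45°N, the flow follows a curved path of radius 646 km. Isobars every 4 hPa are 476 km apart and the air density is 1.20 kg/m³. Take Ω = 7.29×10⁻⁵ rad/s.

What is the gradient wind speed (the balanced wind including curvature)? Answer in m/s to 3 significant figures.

7.68 m/s

Coriolis parameter at 45°N:
f = 2Ω sin φ = 2 × 7.29×10⁻⁵ × sin 45° = 1.03×10⁻⁴ s⁻¹
Pressure gradient: |∂P/∂n| = 400 Pa / 476000 m = 8.40×10⁻⁴ Pa/m
Geostrophic speed: V_g = |∂P/∂n|/(fρ) = 8.40×10⁻⁴/(1.03×10⁻⁴ × 1.20) = 6.79 m/s
Around a high, pressure-gradient force acts outward with centrifugal, so Coriolis balances both:
fV = (1/ρ)|∂P/∂n| + V²/R  →  V² − fR·V + fR·V_g = 0
With fR = 1.03×10⁻⁴ × 646×10³ m = 66.6 m/s:
V = [fR − √((fR)² − 4 fR V_g)]/2 = [66.6 − √(66.6² − 4×66.6×6.79)]/2 = 7.68 m/s
Supergeostrophic (V > V_g = 6.79 m/s), as expected around a high.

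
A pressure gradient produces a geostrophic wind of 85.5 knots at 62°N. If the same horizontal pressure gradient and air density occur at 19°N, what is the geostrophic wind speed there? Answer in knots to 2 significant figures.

230 knots

With the same pressure gradient and density, V_g ∝ 1/f ∝ 1/sin φ.
V₂ = V₁ · sin φ₁ / sin φ₂ = 85.5 × sin 62° / sin 19°
V₂ = 85.5 × 0.8829/0.3256 = 230 knots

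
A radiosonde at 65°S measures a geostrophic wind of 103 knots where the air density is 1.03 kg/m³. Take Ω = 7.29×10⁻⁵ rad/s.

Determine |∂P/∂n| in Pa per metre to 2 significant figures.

7.2×10⁻³ Pa/m

Coriolis parameter at 65°S:
f = 2Ω sin φ = 2 × 7.29×10⁻⁵ × sin 65° = 1.32×10⁻⁴ s⁻¹
Wind speed in SI: 103 knots = 53.0 m/s
Geostrophic balance rearranged: |∂P/∂n| = f ρ V_g
|∂P/∂n| = 1.32×10⁻⁴ × 1.03 × 53.0 = 7.21×10⁻³ Pa/m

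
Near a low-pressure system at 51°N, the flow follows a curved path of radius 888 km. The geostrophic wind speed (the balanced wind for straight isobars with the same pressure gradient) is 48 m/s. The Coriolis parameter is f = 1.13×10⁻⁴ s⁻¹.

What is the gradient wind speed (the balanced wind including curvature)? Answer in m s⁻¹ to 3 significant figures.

35.5 m s⁻¹

Around a low, centrifugal force acts outward with Coriolis, so pressure-gradient force balances both:
(1/ρ)|∂P/∂n| = fV + V²/R  →  V² + fR·V − fR·V_g = 0
With fR = 1.13×10⁻⁴ × 888×10³ m = 100 m/s:
V = [−fR + √((fR)² + 4 fR V_g)]/2 = [−100 + √(100² + 4×100×48)]/2 = 35.5 m/s
Subgeostrophic (V < V_g = 48 m/s), as expected around a low.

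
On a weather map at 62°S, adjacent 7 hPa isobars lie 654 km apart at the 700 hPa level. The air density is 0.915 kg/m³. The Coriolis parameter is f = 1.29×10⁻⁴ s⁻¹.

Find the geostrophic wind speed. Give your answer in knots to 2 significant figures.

18 knots

Pressure gradient: |∂P/∂n| = 700 Pa / 654000 m = 1.07×10⁻³ Pa/m
Geostrophic balance (pressure-gradient force = Coriolis force):
V_g = (1/(fρ)) |∂P/∂n| = 1.07×10⁻³ / (1.29×10⁻⁴ × 0.915) = 9.07 m/s
Converting: 9.07 m/s × 1.944 = 18 knots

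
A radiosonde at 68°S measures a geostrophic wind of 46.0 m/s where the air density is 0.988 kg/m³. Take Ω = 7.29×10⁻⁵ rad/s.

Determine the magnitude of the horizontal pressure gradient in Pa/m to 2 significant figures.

6.1×10⁻³ Pa/m

Coriolis parameter at 68°S:
f = 2Ω sin φ = 2 × 7.29×10⁻⁵ × sin 68° = 1.35×10⁻⁴ s⁻¹
Geostrophic balance rearranged: |∂P/∂n| = f ρ V_g
|∂P/∂n| = 1.35×10⁻⁴ × 0.988 × 46.0 = 6.14×10⁻³ Pa/m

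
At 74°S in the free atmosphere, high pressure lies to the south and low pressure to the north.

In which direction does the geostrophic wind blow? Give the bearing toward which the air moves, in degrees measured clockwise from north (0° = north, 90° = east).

270°

The pressure-gradient force points toward the north (bearing 000°).
Geostrophic balance: in the Southern Hemisphere the Coriolis force deflects motion to the left, so the geostrophic wind blows 90° to the left of the pressure-gradient force (low pressure on the right).
Rotating 000° by 90° counterclockwise gives 270° — the wind blows toward the west.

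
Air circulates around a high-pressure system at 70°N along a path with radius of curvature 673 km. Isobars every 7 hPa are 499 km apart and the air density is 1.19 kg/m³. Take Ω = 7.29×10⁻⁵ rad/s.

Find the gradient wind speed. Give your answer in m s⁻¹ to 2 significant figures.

9.6 m s⁻¹

Coriolis parameter at 70°N:
f = 2Ω sin φ = 2 × 7.29×10⁻⁵ × sin 70° = 1.37×10⁻⁴ s⁻¹
Pressure gradient: |∂P/∂n| = 700 Pa / 499000 m = 1.40×10⁻³ Pa/m
Geostrophic speed: V_g = |∂P/∂n|/(fρ) = 1.40×10⁻³/(1.37×10⁻⁴ × 1.19) = 8.60 m/s
Around a high, pressure-gradient force acts outward with centrifugal, so Coriolis balances both:
fV = (1/ρ)|∂P/∂n| + V²/R  →  V² − fR·V + fR·V_g = 0
With fR = 1.37×10⁻⁴ × 673×10³ m = 92.2 m/s:
V = [fR − √((fR)² − 4 fR V_g)]/2 = [92.2 − √(92.2² − 4×92.2×8.6)]/2 = 9.6 m/s
Supergeostrophic (V > V_g = 8.6 m/s), as expected around a high.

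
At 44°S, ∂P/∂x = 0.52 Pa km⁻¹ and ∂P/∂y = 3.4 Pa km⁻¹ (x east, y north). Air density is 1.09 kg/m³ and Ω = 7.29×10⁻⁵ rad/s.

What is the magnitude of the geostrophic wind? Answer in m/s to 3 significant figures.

31.2 m/s

Coriolis parameter at 44°S:
f = 2Ω sin φ = 2 × 7.29×10⁻⁵ × sin 44° = 1.01×10⁻⁴ s⁻¹
In the Southern Hemisphere f is negative: f = −1.01×10⁻⁴ s⁻¹.
Component geostrophic relations (x east, y north):
u_g = −(1/(fρ)) ∂P/∂y,  v_g = (1/(fρ)) ∂P/∂x
u_g = −(3.4×10⁻³)/(−1.01×10⁻⁴ × 1.09) = 30.8 m/s;  v_g = (0.52×10⁻³)/(−1.01×10⁻⁴ × 1.09) = −4.71 m/s
|V_g| = √(u_g² + v_g²) = 31.2 m/s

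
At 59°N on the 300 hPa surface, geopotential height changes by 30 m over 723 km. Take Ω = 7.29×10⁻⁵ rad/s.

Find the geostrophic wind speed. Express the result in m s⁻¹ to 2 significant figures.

Coriolis parameter at 59°N:
f = 2Ω sin φ = 2 × 7.29×10⁻⁵ × sin 59° = 1.25×10⁻⁴ s⁻¹
Height gradient: |∂Z/∂n| = 30 m / 723000 m = 4.15×10⁻⁵
On a pressure surface, geostrophic balance gives V_g = (g/f)|∂Z/∂n|:
V_g = 9.81 × 4.15×10⁻⁵ / 1.25×10⁻⁴ = 3.26 m/s

3.3 m s⁻¹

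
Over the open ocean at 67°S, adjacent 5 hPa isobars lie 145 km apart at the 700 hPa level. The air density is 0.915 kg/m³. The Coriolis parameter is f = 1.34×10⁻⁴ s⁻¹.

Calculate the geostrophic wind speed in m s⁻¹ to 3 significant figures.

Pressure gradient: |∂P/∂n| = 500 Pa / 145000 m = 3.45×10⁻³ Pa/m
Geostrophic balance (pressure-gradient force = Coriolis force):
V_g = (1/(fρ)) |∂P/∂n| = 3.45×10⁻³ / (1.34×10⁻⁴ × 0.915) = 28.1 m/s

28.1 m s⁻¹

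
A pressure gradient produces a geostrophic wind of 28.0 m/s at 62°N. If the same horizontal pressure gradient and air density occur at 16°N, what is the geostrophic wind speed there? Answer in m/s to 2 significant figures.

With the same pressure gradient and density, V_g ∝ 1/f ∝ 1/sin φ.
V₂ = V₁ · sin φ₁ / sin φ₂ = 28.0 × sin 62° / sin 16°
V₂ = 28.0 × 0.8829/0.2756 = 90 m/s

90 m/s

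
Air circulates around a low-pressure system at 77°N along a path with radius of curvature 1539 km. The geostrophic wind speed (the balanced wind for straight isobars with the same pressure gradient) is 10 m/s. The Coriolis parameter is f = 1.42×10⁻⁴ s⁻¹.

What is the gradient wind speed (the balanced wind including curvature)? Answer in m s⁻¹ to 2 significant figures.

Around a low, centrifugal force acts outward with Coriolis, so pressure-gradient force balances both:
(1/ρ)|∂P/∂n| = fV + V²/R  →  V² + fR·V − fR·V_g = 0
With fR = 1.42×10⁻⁴ × 1539×10³ m = 219 m/s:
V = [−fR + √((fR)² + 4 fR V_g)]/2 = [−219 + √(219² + 4×219×10)]/2 = 9.58 m/s
Subgeostrophic (V < V_g = 10 m/s), as expected around a low.

9.6 m s⁻¹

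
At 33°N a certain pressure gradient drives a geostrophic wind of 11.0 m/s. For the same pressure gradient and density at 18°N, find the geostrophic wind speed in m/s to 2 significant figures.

19 m/s

With the same pressure gradient and density, V_g ∝ 1/f ∝ 1/sin φ.
V₂ = V₁ · sin φ₁ / sin φ₂ = 11.0 × sin 33° / sin 18°
V₂ = 11.0 × 0.5446/0.3090 = 19 m/s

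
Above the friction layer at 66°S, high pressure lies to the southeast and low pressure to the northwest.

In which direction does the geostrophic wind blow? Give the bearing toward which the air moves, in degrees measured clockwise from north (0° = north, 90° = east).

The pressure-gradient force points toward the northwest (bearing 315°).
Geostrophic balance: in the Southern Hemisphere the Coriolis force deflects motion to the left, so the geostrophic wind blows 90° to the left of the pressure-gradient force (low pressure on the right).
Rotating 315° by 90° counterclockwise gives 225° — the wind blows toward the southwest.

225°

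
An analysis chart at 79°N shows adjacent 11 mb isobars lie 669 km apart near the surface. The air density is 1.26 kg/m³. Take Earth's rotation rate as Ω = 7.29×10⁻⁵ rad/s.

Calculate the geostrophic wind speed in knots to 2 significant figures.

Coriolis parameter at 79°N:
f = 2Ω sin φ = 2 × 7.29×10⁻⁵ × sin 79° = 1.43×10⁻⁴ s⁻¹
Pressure gradient: |∂P/∂n| = 1100 Pa / 669000 m = 1.64×10⁻³ Pa/m
Geostrophic balance (pressure-gradient force = Coriolis force):
V_g = (1/(fρ)) |∂P/∂n| = 1.64×10⁻³ / (1.43×10⁻⁴ × 1.26) = 9.12 m/s
Converting: 9.12 m/s × 1.944 = 18 knots

18 knots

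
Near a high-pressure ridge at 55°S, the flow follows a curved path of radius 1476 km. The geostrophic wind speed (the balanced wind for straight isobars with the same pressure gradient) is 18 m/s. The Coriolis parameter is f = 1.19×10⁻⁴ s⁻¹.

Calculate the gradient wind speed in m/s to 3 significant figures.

20.4 m/s

Around a high, pressure-gradient force acts outward with centrifugal, so Coriolis balances both:
fV = (1/ρ)|∂P/∂n| + V²/R  →  V² − fR·V + fR·V_g = 0
With fR = 1.19×10⁻⁴ × 1476×10³ m = 176 m/s:
V = [fR − √((fR)² − 4 fR V_g)]/2 = [176 − √(176² − 4×176×18)]/2 = 20.4 m/s
Supergeostrophic (V > V_g = 18 m/s), as expected around a high.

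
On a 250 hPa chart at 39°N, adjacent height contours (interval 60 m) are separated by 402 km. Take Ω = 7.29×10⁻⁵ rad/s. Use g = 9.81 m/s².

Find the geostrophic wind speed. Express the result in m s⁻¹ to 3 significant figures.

Coriolis parameter at 39°N:
f = 2Ω sin φ = 2 × 7.29×10⁻⁵ × sin 39° = 9.18×10⁻⁵ s⁻¹
Height gradient: |∂Z/∂n| = 60 m / 402000 m = 1.49×10⁻⁴
On a pressure surface, geostrophic balance gives V_g = (g/f)|∂Z/∂n|:
V_g = 9.81 × 1.49×10⁻⁴ / 9.18×10⁻⁵ = 16.0 m/s

16.0 m s⁻¹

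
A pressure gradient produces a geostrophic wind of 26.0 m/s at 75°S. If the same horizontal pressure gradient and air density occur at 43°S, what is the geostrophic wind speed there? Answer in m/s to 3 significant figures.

36.8 m/s

With the same pressure gradient and density, V_g ∝ 1/f ∝ 1/sin φ.
V₂ = V₁ · sin φ₁ / sin φ₂ = 26.0 × sin 75° / sin 43°
V₂ = 26.0 × 0.9659/0.6820 = 36.8 m/s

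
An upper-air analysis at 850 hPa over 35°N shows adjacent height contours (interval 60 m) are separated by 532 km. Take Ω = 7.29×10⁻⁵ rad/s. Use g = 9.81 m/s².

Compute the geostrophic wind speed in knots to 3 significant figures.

Coriolis parameter at 35°N:
f = 2Ω sin φ = 2 × 7.29×10⁻⁵ × sin 35° = 8.36×10⁻⁵ s⁻¹
Height gradient: |∂Z/∂n| = 60 m / 532000 m = 1.13×10⁻⁴
On a pressure surface, geostrophic balance gives V_g = (g/f)|∂Z/∂n|:
V_g = 9.81 × 1.13×10⁻⁴ / 8.36×10⁻⁵ = 13.2 m/s
Converting: 13.2 m/s × 1.944 = 25.7 knots

25.7 knots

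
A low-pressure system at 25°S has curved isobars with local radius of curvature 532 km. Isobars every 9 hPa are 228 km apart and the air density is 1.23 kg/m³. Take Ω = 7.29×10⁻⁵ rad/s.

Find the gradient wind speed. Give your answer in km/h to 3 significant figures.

Coriolis parameter at 25°S:
f = 2Ω sin φ = 2 × 7.29×10⁻⁵ × sin 25° = 6.16×10⁻⁵ s⁻¹
Pressure gradient: |∂P/∂n| = 900 Pa / 228000 m = 3.95×10⁻³ Pa/m
Geostrophic speed: V_g = |∂P/∂n|/(fρ) = 3.95×10⁻³/(6.16×10⁻⁵ × 1.23) = 52.1 m/s
Around a low, centrifugal force acts outward with Coriolis, so pressure-gradient force balances both:
(1/ρ)|∂P/∂n| = fV + V²/R  →  V² + fR·V − fR·V_g = 0
With fR = 6.16×10⁻⁵ × 532×10³ m = 32.8 m/s:
V = [−fR + √((fR)² + 4 fR V_g)]/2 = [−32.8 + √(32.8² + 4×32.8×52.1)]/2 = 28.1 m/s
Subgeostrophic (V < V_g = 52.1 m/s), as expected around a low.
Converting: 28.1 m/s × 3.6 = 101 km/h

101 km/h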